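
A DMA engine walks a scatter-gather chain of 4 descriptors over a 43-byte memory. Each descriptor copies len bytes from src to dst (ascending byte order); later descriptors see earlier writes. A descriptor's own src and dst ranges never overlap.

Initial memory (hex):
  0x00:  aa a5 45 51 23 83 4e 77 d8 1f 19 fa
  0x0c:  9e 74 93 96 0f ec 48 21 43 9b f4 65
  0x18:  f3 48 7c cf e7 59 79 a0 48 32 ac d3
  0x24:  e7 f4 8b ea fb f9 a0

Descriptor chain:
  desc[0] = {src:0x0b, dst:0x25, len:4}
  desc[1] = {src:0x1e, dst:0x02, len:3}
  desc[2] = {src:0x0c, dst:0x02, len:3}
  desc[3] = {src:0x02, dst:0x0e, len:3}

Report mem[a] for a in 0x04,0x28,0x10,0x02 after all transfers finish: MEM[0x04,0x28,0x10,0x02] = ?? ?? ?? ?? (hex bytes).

[0] 0x0b->0x25 len=4 : fa 9e 74 93
[1] 0x1e->0x02 len=3 : 79 a0 48
[2] 0x0c->0x02 len=3 : 9e 74 93
[3] 0x02->0x0e len=3 : 9e 74 93
query mem[0x04]=0x93, mem[0x28]=0x93, mem[0x10]=0x93, mem[0x02]=0x9e

MEM[0x04,0x28,0x10,0x02] = 93 93 93 9e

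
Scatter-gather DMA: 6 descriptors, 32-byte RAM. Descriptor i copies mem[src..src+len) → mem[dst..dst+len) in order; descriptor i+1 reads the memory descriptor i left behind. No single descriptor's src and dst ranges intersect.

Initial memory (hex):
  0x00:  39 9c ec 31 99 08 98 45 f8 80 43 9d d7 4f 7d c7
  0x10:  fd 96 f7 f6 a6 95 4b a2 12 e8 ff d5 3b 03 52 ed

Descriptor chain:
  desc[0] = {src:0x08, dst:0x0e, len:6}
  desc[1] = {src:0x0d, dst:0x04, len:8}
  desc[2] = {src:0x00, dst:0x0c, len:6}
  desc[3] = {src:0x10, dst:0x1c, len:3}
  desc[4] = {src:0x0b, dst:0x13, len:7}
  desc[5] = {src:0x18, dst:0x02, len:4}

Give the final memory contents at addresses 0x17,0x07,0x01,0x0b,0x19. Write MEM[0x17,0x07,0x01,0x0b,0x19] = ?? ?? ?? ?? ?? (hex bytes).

MEM[0x17,0x07,0x01,0x0b,0x19] = 31 43 9c a6 f8

  after D0: wrote 6B at 0x0e = f880439dd74f
  after D1: wrote 8B at 0x04 = 4ff880439dd74fa6
  after D2: wrote 6B at 0x0c = 399cec314ff8
  after D3: wrote 3B at 0x1c = 4ff8d7
  after D4: wrote 7B at 0x13 = a6399cec314ff8
  after D5: wrote 4B at 0x02 = 4ff8ffd5
query mem[0x17]=0x31, mem[0x07]=0x43, mem[0x01]=0x9c, mem[0x0b]=0xa6, mem[0x19]=0xf8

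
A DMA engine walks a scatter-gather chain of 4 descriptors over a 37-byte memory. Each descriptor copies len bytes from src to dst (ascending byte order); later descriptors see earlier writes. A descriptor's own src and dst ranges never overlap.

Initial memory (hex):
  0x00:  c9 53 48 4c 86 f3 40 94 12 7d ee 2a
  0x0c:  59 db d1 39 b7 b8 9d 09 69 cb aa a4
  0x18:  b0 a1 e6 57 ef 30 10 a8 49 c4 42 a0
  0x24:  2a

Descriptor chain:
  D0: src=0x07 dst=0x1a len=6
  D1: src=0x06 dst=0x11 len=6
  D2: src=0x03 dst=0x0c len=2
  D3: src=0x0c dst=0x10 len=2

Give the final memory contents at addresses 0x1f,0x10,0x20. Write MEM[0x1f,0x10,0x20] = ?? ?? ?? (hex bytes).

#0 dst[0x1a+6] := {0x94,0x12,0x7d,0xee,0x2a,0x59}
#1 dst[0x11+6] := {0x40,0x94,0x12,0x7d,0xee,0x2a}
#2 dst[0x0c+2] := {0x4c,0x86}
#3 dst[0x10+2] := {0x4c,0x86}
query mem[0x1f]=0x59, mem[0x10]=0x4c, mem[0x20]=0x49

MEM[0x1f,0x10,0x20] = 59 4c 49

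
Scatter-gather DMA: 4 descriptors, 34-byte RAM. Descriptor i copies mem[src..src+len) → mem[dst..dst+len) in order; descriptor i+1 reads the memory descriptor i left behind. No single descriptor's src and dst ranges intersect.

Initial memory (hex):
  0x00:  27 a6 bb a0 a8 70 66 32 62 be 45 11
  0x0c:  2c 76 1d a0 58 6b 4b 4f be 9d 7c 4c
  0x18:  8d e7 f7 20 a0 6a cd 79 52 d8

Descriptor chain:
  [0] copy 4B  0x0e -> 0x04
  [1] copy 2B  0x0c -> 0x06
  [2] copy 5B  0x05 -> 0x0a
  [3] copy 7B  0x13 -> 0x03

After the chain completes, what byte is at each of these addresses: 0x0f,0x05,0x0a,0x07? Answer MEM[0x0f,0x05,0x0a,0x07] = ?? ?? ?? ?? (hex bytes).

MEM[0x0f,0x05,0x0a,0x07] = a0 9d a0 4c

#0 dst[0x04+4] := {0x1d,0xa0,0x58,0x6b}
#1 dst[0x06+2] := {0x2c,0x76}
#2 dst[0x0a+5] := {0xa0,0x2c,0x76,0x62,0xbe}
#3 dst[0x03+7] := {0x4f,0xbe,0x9d,0x7c,0x4c,0x8d,0xe7}
query mem[0x0f]=0xa0, mem[0x05]=0x9d, mem[0x0a]=0xa0, mem[0x07]=0x4c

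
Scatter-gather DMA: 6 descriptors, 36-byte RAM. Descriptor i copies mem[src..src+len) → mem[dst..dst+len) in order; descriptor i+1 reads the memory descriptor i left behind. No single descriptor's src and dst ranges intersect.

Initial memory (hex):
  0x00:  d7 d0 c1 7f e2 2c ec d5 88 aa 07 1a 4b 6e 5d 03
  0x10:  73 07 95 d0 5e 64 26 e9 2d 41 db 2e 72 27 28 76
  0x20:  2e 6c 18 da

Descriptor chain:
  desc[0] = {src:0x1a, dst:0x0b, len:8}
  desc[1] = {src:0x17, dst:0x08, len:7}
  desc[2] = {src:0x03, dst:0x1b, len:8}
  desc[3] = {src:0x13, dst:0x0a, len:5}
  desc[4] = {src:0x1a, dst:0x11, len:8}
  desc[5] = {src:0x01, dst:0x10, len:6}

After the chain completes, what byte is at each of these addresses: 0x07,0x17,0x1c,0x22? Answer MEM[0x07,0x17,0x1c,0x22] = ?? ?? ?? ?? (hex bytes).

#0 dst[0x0b+8] := {0xdb,0x2e,0x72,0x27,0x28,0x76,0x2e,0x6c}
#1 dst[0x08+7] := {0xe9,0x2d,0x41,0xdb,0x2e,0x72,0x27}
#2 dst[0x1b+8] := {0x7f,0xe2,0x2c,0xec,0xd5,0xe9,0x2d,0x41}
#3 dst[0x0a+5] := {0xd0,0x5e,0x64,0x26,0xe9}
#4 dst[0x11+8] := {0xdb,0x7f,0xe2,0x2c,0xec,0xd5,0xe9,0x2d}
#5 dst[0x10+6] := {0xd0,0xc1,0x7f,0xe2,0x2c,0xec}
query mem[0x07]=0xd5, mem[0x17]=0xe9, mem[0x1c]=0xe2, mem[0x22]=0x41

MEM[0x07,0x17,0x1c,0x22] = d5 e9 e2 41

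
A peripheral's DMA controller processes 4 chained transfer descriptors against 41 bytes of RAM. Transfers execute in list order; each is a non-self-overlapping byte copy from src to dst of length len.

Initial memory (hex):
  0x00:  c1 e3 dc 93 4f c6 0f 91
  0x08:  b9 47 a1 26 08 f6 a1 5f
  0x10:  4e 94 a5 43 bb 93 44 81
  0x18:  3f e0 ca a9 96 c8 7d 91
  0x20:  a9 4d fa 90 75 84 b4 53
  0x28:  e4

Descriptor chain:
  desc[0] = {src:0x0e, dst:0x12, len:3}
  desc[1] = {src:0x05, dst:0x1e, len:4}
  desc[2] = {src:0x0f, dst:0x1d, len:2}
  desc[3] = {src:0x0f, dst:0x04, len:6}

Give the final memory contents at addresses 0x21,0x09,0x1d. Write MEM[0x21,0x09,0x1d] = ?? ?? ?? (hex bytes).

D0: mem[0x12..0x14] <- [a1 5f 4e]
D1: mem[0x1e..0x21] <- [c6 0f 91 b9]
D2: mem[0x1d..0x1e] <- [5f 4e]
D3: mem[0x04..0x09] <- [5f 4e 94 a1 5f 4e]
query mem[0x21]=0xb9, mem[0x09]=0x4e, mem[0x1d]=0x5f

MEM[0x21,0x09,0x1d] = b9 4e 5f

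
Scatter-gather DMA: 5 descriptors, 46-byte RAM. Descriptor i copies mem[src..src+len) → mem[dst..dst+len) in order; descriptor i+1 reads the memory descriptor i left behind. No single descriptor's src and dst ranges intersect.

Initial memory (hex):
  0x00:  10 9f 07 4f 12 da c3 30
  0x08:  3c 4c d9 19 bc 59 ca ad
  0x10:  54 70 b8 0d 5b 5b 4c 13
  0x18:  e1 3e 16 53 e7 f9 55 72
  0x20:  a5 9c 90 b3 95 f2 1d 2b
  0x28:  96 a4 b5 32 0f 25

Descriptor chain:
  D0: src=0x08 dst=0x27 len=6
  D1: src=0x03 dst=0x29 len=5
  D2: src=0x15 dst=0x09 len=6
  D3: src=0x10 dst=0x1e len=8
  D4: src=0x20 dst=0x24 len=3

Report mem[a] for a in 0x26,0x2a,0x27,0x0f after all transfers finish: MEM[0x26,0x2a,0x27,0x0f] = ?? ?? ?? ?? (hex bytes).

[0] 0x08->0x27 len=6 : 3c 4c d9 19 bc 59
[1] 0x03->0x29 len=5 : 4f 12 da c3 30
[2] 0x15->0x09 len=6 : 5b 4c 13 e1 3e 16
[3] 0x10->0x1e len=8 : 54 70 b8 0d 5b 5b 4c 13
[4] 0x20->0x24 len=3 : b8 0d 5b
query mem[0x26]=0x5b, mem[0x2a]=0x12, mem[0x27]=0x3c, mem[0x0f]=0xad

MEM[0x26,0x2a,0x27,0x0f] = 5b 12 3c ad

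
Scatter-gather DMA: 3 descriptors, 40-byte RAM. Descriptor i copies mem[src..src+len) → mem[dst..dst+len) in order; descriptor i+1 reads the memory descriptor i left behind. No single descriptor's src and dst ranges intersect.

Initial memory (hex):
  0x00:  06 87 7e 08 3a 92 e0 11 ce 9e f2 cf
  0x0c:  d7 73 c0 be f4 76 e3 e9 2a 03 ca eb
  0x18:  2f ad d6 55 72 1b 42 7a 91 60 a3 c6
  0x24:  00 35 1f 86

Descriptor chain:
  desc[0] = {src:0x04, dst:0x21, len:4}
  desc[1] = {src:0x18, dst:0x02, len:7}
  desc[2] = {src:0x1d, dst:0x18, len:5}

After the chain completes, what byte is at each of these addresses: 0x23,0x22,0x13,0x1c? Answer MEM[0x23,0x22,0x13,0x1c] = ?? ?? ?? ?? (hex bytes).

MEM[0x23,0x22,0x13,0x1c] = e0 92 e9 3a

  after D0: wrote 4B at 0x21 = 3a92e011
  after D1: wrote 7B at 0x02 = 2fadd655721b42
  after D2: wrote 5B at 0x18 = 1b427a913a
query mem[0x23]=0xe0, mem[0x22]=0x92, mem[0x13]=0xe9, mem[0x1c]=0x3a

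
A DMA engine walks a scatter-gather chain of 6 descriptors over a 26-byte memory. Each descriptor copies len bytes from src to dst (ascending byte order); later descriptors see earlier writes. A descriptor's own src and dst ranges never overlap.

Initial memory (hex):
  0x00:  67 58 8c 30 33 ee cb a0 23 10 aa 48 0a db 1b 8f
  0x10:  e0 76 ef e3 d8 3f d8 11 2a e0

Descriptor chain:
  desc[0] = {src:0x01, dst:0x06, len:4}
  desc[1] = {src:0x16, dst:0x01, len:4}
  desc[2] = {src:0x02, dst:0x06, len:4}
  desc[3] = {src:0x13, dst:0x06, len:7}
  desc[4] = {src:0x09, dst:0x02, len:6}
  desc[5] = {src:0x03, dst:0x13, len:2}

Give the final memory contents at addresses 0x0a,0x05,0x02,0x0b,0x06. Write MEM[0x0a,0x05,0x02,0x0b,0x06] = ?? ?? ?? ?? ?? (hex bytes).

D0: mem[0x06..0x09] <- [58 8c 30 33]
D1: mem[0x01..0x04] <- [d8 11 2a e0]
D2: mem[0x06..0x09] <- [11 2a e0 ee]
D3: mem[0x06..0x0c] <- [e3 d8 3f d8 11 2a e0]
D4: mem[0x02..0x07] <- [d8 11 2a e0 db 1b]
D5: mem[0x13..0x14] <- [11 2a]
query mem[0x0a]=0x11, mem[0x05]=0xe0, mem[0x02]=0xd8, mem[0x0b]=0x2a, mem[0x06]=0xdb

MEM[0x0a,0x05,0x02,0x0b,0x06] = 11 e0 d8 2a db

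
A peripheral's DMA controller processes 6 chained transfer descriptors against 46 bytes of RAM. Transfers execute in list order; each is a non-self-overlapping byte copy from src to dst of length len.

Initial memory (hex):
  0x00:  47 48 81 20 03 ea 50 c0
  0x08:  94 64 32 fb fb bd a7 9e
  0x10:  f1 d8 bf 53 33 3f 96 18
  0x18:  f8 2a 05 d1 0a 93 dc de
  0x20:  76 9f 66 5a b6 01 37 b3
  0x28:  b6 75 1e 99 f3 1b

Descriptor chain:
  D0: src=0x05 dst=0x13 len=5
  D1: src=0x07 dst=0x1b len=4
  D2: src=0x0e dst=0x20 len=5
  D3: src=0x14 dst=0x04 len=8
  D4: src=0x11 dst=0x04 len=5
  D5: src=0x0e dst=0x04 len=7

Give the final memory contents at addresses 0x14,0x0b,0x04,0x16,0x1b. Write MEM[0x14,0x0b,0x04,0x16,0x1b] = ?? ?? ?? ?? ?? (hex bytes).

MEM[0x14,0x0b,0x04,0x16,0x1b] = 50 c0 a7 94 c0

D0: mem[0x13..0x17] <- [ea 50 c0 94 64]
D1: mem[0x1b..0x1e] <- [c0 94 64 32]
D2: mem[0x20..0x24] <- [a7 9e f1 d8 bf]
D3: mem[0x04..0x0b] <- [50 c0 94 64 f8 2a 05 c0]
D4: mem[0x04..0x08] <- [d8 bf ea 50 c0]
D5: mem[0x04..0x0a] <- [a7 9e f1 d8 bf ea 50]
query mem[0x14]=0x50, mem[0x0b]=0xc0, mem[0x04]=0xa7, mem[0x16]=0x94, mem[0x1b]=0xc0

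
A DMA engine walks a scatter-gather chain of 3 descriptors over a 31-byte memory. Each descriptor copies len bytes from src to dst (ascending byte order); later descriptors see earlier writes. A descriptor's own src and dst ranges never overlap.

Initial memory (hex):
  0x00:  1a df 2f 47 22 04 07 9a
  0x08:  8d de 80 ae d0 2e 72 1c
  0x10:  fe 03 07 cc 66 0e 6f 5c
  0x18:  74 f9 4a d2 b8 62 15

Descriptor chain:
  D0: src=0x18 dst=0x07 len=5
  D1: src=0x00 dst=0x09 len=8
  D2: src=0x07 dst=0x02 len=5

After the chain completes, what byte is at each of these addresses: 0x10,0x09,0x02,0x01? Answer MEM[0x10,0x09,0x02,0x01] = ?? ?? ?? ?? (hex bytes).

[0] 0x18->0x07 len=5 : 74 f9 4a d2 b8
[1] 0x00->0x09 len=8 : 1a df 2f 47 22 04 07 74
[2] 0x07->0x02 len=5 : 74 f9 1a df 2f
query mem[0x10]=0x74, mem[0x09]=0x1a, mem[0x02]=0x74, mem[0x01]=0xdf

MEM[0x10,0x09,0x02,0x01] = 74 1a 74 df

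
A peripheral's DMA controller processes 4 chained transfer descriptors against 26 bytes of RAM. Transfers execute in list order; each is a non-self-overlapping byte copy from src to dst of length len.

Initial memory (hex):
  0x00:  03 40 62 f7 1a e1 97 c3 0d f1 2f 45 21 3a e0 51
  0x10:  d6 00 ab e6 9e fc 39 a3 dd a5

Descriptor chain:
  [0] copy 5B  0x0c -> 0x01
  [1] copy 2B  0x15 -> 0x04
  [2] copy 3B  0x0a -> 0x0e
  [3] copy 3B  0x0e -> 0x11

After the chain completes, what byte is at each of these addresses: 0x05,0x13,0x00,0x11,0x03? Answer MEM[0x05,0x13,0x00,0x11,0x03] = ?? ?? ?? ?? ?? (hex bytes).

MEM[0x05,0x13,0x00,0x11,0x03] = 39 21 03 2f e0

  after D0: wrote 5B at 0x01 = 213ae051d6
  after D1: wrote 2B at 0x04 = fc39
  after D2: wrote 3B at 0x0e = 2f4521
  after D3: wrote 3B at 0x11 = 2f4521
query mem[0x05]=0x39, mem[0x13]=0x21, mem[0x00]=0x03, mem[0x11]=0x2f, mem[0x03]=0xe0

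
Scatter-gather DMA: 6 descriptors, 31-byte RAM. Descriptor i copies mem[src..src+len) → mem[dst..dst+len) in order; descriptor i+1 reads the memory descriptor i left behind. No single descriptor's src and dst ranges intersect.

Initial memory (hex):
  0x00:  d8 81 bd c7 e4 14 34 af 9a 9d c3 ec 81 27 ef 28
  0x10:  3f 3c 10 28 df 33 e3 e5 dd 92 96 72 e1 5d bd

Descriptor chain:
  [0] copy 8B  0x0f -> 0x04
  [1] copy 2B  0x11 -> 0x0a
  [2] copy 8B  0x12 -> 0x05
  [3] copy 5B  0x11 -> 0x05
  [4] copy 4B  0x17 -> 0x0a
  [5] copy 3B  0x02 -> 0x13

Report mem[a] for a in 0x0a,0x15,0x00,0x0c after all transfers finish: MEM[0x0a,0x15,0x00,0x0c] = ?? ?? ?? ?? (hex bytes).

#0 dst[0x04+8] := {0x28,0x3f,0x3c,0x10,0x28,0xdf,0x33,0xe3}
#1 dst[0x0a+2] := {0x3c,0x10}
#2 dst[0x05+8] := {0x10,0x28,0xdf,0x33,0xe3,0xe5,0xdd,0x92}
#3 dst[0x05+5] := {0x3c,0x10,0x28,0xdf,0x33}
#4 dst[0x0a+4] := {0xe5,0xdd,0x92,0x96}
#5 dst[0x13+3] := {0xbd,0xc7,0x28}
query mem[0x0a]=0xe5, mem[0x15]=0x28, mem[0x00]=0xd8, mem[0x0c]=0x92

MEM[0x0a,0x15,0x00,0x0c] = e5 28 d8 92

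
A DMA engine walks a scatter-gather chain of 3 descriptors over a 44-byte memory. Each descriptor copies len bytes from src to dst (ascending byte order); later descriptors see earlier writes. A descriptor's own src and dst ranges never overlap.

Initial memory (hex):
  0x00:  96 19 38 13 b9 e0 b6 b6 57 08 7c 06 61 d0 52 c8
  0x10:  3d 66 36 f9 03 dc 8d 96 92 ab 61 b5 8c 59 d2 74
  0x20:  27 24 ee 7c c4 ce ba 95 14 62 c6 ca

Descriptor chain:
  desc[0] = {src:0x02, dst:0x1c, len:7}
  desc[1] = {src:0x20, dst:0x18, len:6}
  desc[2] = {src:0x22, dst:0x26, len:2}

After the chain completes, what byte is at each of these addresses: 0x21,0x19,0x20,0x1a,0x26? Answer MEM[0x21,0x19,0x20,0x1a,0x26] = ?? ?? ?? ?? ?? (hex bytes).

MEM[0x21,0x19,0x20,0x1a,0x26] = b6 b6 b6 57 57

#0 dst[0x1c+7] := {0x38,0x13,0xb9,0xe0,0xb6,0xb6,0x57}
#1 dst[0x18+6] := {0xb6,0xb6,0x57,0x7c,0xc4,0xce}
#2 dst[0x26+2] := {0x57,0x7c}
query mem[0x21]=0xb6, mem[0x19]=0xb6, mem[0x20]=0xb6, mem[0x1a]=0x57, mem[0x26]=0x57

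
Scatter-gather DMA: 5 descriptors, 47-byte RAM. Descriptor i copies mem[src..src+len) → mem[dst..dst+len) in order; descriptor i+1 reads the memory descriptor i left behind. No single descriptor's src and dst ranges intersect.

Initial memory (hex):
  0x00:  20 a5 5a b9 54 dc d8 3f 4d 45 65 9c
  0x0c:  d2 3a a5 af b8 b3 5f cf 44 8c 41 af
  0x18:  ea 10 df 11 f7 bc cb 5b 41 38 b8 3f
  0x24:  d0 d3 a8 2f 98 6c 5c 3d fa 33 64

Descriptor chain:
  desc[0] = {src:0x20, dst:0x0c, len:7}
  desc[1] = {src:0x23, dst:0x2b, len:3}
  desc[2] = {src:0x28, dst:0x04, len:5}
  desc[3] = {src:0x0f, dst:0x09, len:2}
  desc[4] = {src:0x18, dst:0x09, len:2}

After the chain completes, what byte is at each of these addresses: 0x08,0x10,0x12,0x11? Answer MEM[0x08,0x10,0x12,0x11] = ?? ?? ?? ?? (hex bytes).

MEM[0x08,0x10,0x12,0x11] = d0 d0 a8 d3

[0] 0x20->0x0c len=7 : 41 38 b8 3f d0 d3 a8
[1] 0x23->0x2b len=3 : 3f d0 d3
[2] 0x28->0x04 len=5 : 98 6c 5c 3f d0
[3] 0x0f->0x09 len=2 : 3f d0
[4] 0x18->0x09 len=2 : ea 10
query mem[0x08]=0xd0, mem[0x10]=0xd0, mem[0x12]=0xa8, mem[0x11]=0xd3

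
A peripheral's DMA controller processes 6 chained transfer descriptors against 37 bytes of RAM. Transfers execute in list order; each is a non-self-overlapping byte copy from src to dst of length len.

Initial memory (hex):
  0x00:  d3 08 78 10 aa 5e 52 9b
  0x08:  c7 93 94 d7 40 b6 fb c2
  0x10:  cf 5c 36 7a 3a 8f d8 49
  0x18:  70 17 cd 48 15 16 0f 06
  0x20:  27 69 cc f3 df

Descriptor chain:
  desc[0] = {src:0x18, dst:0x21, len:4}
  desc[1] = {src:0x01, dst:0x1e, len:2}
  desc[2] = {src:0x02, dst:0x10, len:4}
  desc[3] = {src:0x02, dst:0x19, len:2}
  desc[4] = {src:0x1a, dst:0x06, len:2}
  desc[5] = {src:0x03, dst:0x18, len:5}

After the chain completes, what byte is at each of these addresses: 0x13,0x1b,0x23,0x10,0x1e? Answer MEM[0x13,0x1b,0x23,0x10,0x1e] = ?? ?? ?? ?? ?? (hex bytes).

MEM[0x13,0x1b,0x23,0x10,0x1e] = 5e 10 cd 78 08

  after D0: wrote 4B at 0x21 = 7017cd48
  after D1: wrote 2B at 0x1e = 0878
  after D2: wrote 4B at 0x10 = 7810aa5e
  after D3: wrote 2B at 0x19 = 7810
  after D4: wrote 2B at 0x06 = 1048
  after D5: wrote 5B at 0x18 = 10aa5e1048
query mem[0x13]=0x5e, mem[0x1b]=0x10, mem[0x23]=0xcd, mem[0x10]=0x78, mem[0x1e]=0x08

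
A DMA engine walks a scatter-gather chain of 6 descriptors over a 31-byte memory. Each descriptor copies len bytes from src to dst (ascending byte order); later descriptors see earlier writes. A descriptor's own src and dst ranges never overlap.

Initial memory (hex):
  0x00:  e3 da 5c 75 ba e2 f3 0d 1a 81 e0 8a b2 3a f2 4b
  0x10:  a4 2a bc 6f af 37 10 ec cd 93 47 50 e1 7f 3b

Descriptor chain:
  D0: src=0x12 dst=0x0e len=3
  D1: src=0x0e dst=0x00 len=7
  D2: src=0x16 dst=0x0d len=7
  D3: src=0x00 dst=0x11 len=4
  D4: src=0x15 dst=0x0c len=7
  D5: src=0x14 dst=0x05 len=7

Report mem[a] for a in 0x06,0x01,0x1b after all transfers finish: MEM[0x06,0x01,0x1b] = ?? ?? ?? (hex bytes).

MEM[0x06,0x01,0x1b] = 37 6f 50

  after D0: wrote 3B at 0x0e = bc6faf
  after D1: wrote 7B at 0x00 = bc6faf2abc6faf
  after D2: wrote 7B at 0x0d = 10eccd934750e1
  after D3: wrote 4B at 0x11 = bc6faf2a
  after D4: wrote 7B at 0x0c = 3710eccd934750
  after D5: wrote 7B at 0x05 = 2a3710eccd9347
query mem[0x06]=0x37, mem[0x01]=0x6f, mem[0x1b]=0x50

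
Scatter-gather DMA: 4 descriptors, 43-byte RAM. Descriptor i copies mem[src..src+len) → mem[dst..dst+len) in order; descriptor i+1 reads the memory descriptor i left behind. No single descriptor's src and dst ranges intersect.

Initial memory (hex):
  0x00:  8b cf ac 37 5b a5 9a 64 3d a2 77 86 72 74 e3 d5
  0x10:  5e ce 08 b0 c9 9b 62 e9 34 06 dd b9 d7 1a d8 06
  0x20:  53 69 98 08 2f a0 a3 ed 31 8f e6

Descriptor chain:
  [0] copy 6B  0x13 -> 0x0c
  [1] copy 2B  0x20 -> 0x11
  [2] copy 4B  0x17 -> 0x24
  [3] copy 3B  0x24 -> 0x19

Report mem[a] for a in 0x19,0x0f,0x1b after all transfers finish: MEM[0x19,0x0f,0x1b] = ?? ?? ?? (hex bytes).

[0] 0x13->0x0c len=6 : b0 c9 9b 62 e9 34
[1] 0x20->0x11 len=2 : 53 69
[2] 0x17->0x24 len=4 : e9 34 06 dd
[3] 0x24->0x19 len=3 : e9 34 06
query mem[0x19]=0xe9, mem[0x0f]=0x62, mem[0x1b]=0x06

MEM[0x19,0x0f,0x1b] = e9 62 06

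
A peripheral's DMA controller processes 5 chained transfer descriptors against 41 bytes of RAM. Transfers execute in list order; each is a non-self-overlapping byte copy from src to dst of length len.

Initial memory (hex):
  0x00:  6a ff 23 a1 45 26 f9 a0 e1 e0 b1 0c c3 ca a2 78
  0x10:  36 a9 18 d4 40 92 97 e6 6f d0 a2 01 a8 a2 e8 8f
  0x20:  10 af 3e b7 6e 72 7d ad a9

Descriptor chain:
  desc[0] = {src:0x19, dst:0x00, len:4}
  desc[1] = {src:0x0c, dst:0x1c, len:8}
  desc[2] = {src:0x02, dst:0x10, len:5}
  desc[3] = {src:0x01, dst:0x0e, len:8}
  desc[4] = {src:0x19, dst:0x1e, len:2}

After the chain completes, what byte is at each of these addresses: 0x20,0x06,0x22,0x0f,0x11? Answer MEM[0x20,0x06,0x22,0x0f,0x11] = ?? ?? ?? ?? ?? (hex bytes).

D0: mem[0x00..0x03] <- [d0 a2 01 a8]
D1: mem[0x1c..0x23] <- [c3 ca a2 78 36 a9 18 d4]
D2: mem[0x10..0x14] <- [01 a8 45 26 f9]
D3: mem[0x0e..0x15] <- [a2 01 a8 45 26 f9 a0 e1]
D4: mem[0x1e..0x1f] <- [d0 a2]
query mem[0x20]=0x36, mem[0x06]=0xf9, mem[0x22]=0x18, mem[0x0f]=0x01, mem[0x11]=0x45

MEM[0x20,0x06,0x22,0x0f,0x11] = 36 f9 18 01 45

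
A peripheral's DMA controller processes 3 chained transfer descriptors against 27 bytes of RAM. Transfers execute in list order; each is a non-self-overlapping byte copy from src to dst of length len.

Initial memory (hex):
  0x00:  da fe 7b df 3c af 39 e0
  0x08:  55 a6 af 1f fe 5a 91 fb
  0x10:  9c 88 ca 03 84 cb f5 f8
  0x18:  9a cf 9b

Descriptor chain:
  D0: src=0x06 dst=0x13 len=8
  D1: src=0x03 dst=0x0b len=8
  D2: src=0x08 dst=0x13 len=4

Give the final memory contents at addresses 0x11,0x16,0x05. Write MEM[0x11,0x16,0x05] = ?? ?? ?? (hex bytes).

MEM[0x11,0x16,0x05] = a6 df af

  after D0: wrote 8B at 0x13 = 39e055a6af1ffe5a
  after D1: wrote 8B at 0x0b = df3caf39e055a6af
  after D2: wrote 4B at 0x13 = 55a6afdf
query mem[0x11]=0xa6, mem[0x16]=0xdf, mem[0x05]=0xaf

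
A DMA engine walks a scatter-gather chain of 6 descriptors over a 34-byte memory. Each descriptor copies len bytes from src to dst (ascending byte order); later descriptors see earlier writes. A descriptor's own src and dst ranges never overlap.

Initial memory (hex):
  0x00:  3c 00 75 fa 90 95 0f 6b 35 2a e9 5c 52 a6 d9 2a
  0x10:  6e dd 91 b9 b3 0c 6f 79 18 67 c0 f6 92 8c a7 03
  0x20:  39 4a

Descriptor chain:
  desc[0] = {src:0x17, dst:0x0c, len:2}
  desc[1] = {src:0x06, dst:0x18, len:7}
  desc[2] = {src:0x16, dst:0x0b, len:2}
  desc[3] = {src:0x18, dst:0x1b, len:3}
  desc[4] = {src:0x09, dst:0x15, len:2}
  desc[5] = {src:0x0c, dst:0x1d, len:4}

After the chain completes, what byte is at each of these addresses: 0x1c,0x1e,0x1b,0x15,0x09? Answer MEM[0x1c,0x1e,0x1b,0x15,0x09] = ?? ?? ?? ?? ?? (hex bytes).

MEM[0x1c,0x1e,0x1b,0x15,0x09] = 6b 18 0f 2a 2a

#0 dst[0x0c+2] := {0x79,0x18}
#1 dst[0x18+7] := {0x0f,0x6b,0x35,0x2a,0xe9,0x5c,0x79}
#2 dst[0x0b+2] := {0x6f,0x79}
#3 dst[0x1b+3] := {0x0f,0x6b,0x35}
#4 dst[0x15+2] := {0x2a,0xe9}
#5 dst[0x1d+4] := {0x79,0x18,0xd9,0x2a}
query mem[0x1c]=0x6b, mem[0x1e]=0x18, mem[0x1b]=0x0f, mem[0x15]=0x2a, mem[0x09]=0x2a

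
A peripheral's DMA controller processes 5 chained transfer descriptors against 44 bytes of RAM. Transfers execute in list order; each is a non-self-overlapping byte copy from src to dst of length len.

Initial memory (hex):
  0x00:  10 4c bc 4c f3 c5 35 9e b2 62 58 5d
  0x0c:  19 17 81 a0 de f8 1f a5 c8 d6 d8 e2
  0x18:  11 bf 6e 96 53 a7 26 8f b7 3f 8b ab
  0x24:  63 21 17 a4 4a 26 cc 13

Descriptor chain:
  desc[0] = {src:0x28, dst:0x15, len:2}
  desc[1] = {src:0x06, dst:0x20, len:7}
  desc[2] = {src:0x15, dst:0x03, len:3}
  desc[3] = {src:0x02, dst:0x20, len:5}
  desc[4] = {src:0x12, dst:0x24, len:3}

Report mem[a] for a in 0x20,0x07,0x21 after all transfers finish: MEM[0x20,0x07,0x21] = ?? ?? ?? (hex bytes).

MEM[0x20,0x07,0x21] = bc 9e 4a

[0] 0x28->0x15 len=2 : 4a 26
[1] 0x06->0x20 len=7 : 35 9e b2 62 58 5d 19
[2] 0x15->0x03 len=3 : 4a 26 e2
[3] 0x02->0x20 len=5 : bc 4a 26 e2 35
[4] 0x12->0x24 len=3 : 1f a5 c8
query mem[0x20]=0xbc, mem[0x07]=0x9e, mem[0x21]=0x4a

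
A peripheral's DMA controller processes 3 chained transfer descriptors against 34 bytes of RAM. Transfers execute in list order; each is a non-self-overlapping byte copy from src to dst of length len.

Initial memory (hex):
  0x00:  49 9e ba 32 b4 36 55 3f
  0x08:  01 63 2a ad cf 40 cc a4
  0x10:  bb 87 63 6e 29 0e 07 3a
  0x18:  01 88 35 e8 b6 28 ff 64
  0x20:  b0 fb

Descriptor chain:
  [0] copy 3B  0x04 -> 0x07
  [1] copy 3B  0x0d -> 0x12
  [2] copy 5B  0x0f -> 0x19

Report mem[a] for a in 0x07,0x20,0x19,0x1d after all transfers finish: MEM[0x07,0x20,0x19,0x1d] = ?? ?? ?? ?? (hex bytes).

MEM[0x07,0x20,0x19,0x1d] = b4 b0 a4 cc

  after D0: wrote 3B at 0x07 = b43655
  after D1: wrote 3B at 0x12 = 40cca4
  after D2: wrote 5B at 0x19 = a4bb8740cc
query mem[0x07]=0xb4, mem[0x20]=0xb0, mem[0x19]=0xa4, mem[0x1d]=0xcc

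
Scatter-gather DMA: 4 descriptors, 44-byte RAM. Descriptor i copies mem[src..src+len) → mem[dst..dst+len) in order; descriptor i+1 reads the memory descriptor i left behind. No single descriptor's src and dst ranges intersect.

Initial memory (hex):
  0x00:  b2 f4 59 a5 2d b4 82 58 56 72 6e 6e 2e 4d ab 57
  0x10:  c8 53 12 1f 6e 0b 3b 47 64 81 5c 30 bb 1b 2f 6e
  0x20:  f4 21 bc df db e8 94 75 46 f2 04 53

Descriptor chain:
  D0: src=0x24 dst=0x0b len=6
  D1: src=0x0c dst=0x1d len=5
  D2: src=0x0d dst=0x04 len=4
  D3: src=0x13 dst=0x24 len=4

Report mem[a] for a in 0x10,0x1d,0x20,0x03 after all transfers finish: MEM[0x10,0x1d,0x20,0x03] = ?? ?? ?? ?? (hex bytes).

MEM[0x10,0x1d,0x20,0x03] = f2 e8 46 a5

[0] 0x24->0x0b len=6 : db e8 94 75 46 f2
[1] 0x0c->0x1d len=5 : e8 94 75 46 f2
[2] 0x0d->0x04 len=4 : 94 75 46 f2
[3] 0x13->0x24 len=4 : 1f 6e 0b 3b
query mem[0x10]=0xf2, mem[0x1d]=0xe8, mem[0x20]=0x46, mem[0x03]=0xa5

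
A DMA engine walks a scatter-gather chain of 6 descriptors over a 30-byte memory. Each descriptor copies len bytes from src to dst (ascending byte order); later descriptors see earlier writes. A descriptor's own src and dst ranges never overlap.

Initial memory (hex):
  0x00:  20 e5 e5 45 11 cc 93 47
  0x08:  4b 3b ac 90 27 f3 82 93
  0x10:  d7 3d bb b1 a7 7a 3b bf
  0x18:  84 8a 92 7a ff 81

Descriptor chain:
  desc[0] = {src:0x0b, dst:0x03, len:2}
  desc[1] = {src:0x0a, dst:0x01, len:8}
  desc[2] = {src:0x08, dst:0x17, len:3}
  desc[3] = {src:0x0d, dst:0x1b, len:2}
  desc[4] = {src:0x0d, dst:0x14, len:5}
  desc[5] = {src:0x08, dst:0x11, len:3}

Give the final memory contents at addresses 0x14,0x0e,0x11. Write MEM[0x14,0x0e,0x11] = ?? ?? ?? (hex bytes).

MEM[0x14,0x0e,0x11] = f3 82 3d

#0 dst[0x03+2] := {0x90,0x27}
#1 dst[0x01+8] := {0xac,0x90,0x27,0xf3,0x82,0x93,0xd7,0x3d}
#2 dst[0x17+3] := {0x3d,0x3b,0xac}
#3 dst[0x1b+2] := {0xf3,0x82}
#4 dst[0x14+5] := {0xf3,0x82,0x93,0xd7,0x3d}
#5 dst[0x11+3] := {0x3d,0x3b,0xac}
query mem[0x14]=0xf3, mem[0x0e]=0x82, mem[0x11]=0x3d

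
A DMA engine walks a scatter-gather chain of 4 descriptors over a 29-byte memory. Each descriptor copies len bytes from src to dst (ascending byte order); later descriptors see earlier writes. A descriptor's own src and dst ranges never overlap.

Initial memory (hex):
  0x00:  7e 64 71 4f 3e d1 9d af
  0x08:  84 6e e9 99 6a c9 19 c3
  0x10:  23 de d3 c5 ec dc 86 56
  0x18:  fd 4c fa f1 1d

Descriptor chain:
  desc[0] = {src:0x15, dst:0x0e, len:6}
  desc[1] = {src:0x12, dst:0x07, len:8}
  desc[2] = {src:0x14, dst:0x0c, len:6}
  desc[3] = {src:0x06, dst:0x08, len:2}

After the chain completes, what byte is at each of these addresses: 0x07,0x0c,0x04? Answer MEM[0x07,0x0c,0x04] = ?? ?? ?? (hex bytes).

D0: mem[0x0e..0x13] <- [dc 86 56 fd 4c fa]
D1: mem[0x07..0x0e] <- [4c fa ec dc 86 56 fd 4c]
D2: mem[0x0c..0x11] <- [ec dc 86 56 fd 4c]
D3: mem[0x08..0x09] <- [9d 4c]
query mem[0x07]=0x4c, mem[0x0c]=0xec, mem[0x04]=0x3e

MEM[0x07,0x0c,0x04] = 4c ec 3e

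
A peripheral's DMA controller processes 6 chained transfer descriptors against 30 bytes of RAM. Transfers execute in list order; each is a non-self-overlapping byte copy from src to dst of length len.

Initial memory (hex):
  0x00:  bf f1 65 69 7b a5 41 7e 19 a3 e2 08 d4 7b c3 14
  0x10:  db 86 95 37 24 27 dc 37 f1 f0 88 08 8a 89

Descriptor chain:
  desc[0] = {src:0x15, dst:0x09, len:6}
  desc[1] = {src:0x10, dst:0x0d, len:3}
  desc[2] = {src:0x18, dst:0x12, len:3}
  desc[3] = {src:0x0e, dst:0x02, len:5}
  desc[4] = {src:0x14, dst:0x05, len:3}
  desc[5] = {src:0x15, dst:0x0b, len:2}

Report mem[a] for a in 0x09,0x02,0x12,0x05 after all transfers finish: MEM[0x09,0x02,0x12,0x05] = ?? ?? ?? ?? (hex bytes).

MEM[0x09,0x02,0x12,0x05] = 27 86 f1 88

  after D0: wrote 6B at 0x09 = 27dc37f1f088
  after D1: wrote 3B at 0x0d = db8695
  after D2: wrote 3B at 0x12 = f1f088
  after D3: wrote 5B at 0x02 = 8695db86f1
  after D4: wrote 3B at 0x05 = 8827dc
  after D5: wrote 2B at 0x0b = 27dc
query mem[0x09]=0x27, mem[0x02]=0x86, mem[0x12]=0xf1, mem[0x05]=0x88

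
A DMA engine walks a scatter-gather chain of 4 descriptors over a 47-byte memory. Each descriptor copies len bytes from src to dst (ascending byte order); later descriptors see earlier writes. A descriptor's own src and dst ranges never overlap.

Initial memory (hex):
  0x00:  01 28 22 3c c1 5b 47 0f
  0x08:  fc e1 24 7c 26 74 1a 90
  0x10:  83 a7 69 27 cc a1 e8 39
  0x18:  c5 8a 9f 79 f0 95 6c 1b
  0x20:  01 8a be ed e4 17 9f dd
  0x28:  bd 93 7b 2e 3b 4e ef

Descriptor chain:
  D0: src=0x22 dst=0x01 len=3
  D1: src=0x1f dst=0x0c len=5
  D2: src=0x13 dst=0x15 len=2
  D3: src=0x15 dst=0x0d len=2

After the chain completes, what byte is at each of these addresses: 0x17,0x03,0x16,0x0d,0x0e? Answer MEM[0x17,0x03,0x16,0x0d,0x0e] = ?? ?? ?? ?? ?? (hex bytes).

  after D0: wrote 3B at 0x01 = beede4
  after D1: wrote 5B at 0x0c = 1b018abeed
  after D2: wrote 2B at 0x15 = 27cc
  after D3: wrote 2B at 0x0d = 27cc
query mem[0x17]=0x39, mem[0x03]=0xe4, mem[0x16]=0xcc, mem[0x0d]=0x27, mem[0x0e]=0xcc

MEM[0x17,0x03,0x16,0x0d,0x0e] = 39 e4 cc 27 cc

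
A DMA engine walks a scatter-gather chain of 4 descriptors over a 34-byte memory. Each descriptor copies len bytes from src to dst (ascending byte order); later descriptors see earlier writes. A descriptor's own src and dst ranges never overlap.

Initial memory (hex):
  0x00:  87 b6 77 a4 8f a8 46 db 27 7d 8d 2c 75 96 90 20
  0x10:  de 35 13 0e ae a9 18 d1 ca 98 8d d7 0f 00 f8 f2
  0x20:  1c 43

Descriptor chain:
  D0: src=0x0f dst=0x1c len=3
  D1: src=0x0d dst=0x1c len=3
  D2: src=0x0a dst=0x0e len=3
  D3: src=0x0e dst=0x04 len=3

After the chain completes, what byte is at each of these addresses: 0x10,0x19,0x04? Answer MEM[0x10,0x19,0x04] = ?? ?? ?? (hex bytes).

MEM[0x10,0x19,0x04] = 75 98 8d

#0 dst[0x1c+3] := {0x20,0xde,0x35}
#1 dst[0x1c+3] := {0x96,0x90,0x20}
#2 dst[0x0e+3] := {0x8d,0x2c,0x75}
#3 dst[0x04+3] := {0x8d,0x2c,0x75}
query mem[0x10]=0x75, mem[0x19]=0x98, mem[0x04]=0x8d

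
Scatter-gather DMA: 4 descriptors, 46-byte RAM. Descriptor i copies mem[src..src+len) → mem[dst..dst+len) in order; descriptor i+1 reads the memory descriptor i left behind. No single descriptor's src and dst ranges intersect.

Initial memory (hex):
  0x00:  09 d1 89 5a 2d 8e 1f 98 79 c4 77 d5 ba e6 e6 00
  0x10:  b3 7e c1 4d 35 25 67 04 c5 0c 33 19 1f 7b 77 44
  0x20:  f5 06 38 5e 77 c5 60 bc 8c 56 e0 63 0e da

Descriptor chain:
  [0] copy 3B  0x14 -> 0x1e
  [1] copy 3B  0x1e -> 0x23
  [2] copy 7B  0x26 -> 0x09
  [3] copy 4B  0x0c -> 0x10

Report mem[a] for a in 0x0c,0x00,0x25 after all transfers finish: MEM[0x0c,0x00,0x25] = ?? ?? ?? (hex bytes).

MEM[0x0c,0x00,0x25] = 56 09 67

[0] 0x14->0x1e len=3 : 35 25 67
[1] 0x1e->0x23 len=3 : 35 25 67
[2] 0x26->0x09 len=7 : 60 bc 8c 56 e0 63 0e
[3] 0x0c->0x10 len=4 : 56 e0 63 0e
query mem[0x0c]=0x56, mem[0x00]=0x09, mem[0x25]=0x67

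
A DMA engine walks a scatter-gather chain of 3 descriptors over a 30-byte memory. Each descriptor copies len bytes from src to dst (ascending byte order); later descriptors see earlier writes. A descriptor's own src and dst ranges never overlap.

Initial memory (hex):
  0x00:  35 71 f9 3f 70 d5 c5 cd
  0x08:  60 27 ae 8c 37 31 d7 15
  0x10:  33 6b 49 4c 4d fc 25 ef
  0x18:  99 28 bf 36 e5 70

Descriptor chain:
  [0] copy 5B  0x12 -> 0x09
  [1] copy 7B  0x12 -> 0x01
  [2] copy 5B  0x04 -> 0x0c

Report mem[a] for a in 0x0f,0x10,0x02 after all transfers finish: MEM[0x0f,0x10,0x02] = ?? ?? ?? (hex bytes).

MEM[0x0f,0x10,0x02] = 99 60 4c

  after D0: wrote 5B at 0x09 = 494c4dfc25
  after D1: wrote 7B at 0x01 = 494c4dfc25ef99
  after D2: wrote 5B at 0x0c = fc25ef9960
query mem[0x0f]=0x99, mem[0x10]=0x60, mem[0x02]=0x4c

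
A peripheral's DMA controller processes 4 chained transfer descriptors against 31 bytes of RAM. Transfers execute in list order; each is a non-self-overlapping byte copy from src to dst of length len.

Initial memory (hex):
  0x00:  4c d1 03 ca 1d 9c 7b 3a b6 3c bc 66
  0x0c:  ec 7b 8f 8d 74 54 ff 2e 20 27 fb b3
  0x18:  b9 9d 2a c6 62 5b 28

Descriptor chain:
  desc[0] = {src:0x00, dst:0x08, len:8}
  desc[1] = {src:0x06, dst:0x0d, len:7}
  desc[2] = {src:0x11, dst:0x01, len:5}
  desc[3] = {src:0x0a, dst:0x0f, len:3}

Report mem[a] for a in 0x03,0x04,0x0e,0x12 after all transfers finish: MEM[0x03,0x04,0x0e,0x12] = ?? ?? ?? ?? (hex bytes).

D0: mem[0x08..0x0f] <- [4c d1 03 ca 1d 9c 7b 3a]
D1: mem[0x0d..0x13] <- [7b 3a 4c d1 03 ca 1d]
D2: mem[0x01..0x05] <- [03 ca 1d 20 27]
D3: mem[0x0f..0x11] <- [03 ca 1d]
query mem[0x03]=0x1d, mem[0x04]=0x20, mem[0x0e]=0x3a, mem[0x12]=0xca

MEM[0x03,0x04,0x0e,0x12] = 1d 20 3a ca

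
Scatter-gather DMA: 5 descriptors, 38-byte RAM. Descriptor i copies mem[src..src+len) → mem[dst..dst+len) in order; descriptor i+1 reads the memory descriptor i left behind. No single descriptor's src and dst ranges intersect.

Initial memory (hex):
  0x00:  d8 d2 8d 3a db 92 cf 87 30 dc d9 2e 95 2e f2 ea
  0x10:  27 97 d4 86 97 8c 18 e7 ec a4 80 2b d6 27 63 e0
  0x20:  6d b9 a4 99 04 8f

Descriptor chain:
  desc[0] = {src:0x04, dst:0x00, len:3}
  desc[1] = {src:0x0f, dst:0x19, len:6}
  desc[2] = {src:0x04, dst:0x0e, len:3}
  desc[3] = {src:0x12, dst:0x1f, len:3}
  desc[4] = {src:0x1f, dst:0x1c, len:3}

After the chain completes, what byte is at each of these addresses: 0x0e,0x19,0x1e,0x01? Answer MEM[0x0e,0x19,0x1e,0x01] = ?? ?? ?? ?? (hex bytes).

MEM[0x0e,0x19,0x1e,0x01] = db ea 97 92

[0] 0x04->0x00 len=3 : db 92 cf
[1] 0x0f->0x19 len=6 : ea 27 97 d4 86 97
[2] 0x04->0x0e len=3 : db 92 cf
[3] 0x12->0x1f len=3 : d4 86 97
[4] 0x1f->0x1c len=3 : d4 86 97
query mem[0x0e]=0xdb, mem[0x19]=0xea, mem[0x1e]=0x97, mem[0x01]=0x92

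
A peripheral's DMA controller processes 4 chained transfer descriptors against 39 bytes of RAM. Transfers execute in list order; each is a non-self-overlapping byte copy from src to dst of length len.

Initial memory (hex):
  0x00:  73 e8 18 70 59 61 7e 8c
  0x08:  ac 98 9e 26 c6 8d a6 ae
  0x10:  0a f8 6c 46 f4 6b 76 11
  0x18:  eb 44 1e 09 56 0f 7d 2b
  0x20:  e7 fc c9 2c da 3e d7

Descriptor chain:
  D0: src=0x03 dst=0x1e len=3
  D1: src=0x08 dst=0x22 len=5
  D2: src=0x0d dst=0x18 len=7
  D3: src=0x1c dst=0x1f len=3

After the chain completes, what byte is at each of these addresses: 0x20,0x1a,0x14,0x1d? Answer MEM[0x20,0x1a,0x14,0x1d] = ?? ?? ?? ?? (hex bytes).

MEM[0x20,0x1a,0x14,0x1d] = 6c ae f4 6c

D0: mem[0x1e..0x20] <- [70 59 61]
D1: mem[0x22..0x26] <- [ac 98 9e 26 c6]
D2: mem[0x18..0x1e] <- [8d a6 ae 0a f8 6c 46]
D3: mem[0x1f..0x21] <- [f8 6c 46]
query mem[0x20]=0x6c, mem[0x1a]=0xae, mem[0x14]=0xf4, mem[0x1d]=0x6c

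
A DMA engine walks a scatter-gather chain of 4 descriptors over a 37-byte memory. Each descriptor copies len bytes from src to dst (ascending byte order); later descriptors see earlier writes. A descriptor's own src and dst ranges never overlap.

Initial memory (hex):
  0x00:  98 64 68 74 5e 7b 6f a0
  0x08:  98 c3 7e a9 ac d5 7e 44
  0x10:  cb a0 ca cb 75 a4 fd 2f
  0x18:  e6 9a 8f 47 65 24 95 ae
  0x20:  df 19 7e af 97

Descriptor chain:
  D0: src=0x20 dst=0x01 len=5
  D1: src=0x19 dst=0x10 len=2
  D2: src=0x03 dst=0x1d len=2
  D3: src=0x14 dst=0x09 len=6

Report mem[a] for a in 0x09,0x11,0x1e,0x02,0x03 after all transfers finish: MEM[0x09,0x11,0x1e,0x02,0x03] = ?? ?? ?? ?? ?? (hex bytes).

[0] 0x20->0x01 len=5 : df 19 7e af 97
[1] 0x19->0x10 len=2 : 9a 8f
[2] 0x03->0x1d len=2 : 7e af
[3] 0x14->0x09 len=6 : 75 a4 fd 2f e6 9a
query mem[0x09]=0x75, mem[0x11]=0x8f, mem[0x1e]=0xaf, mem[0x02]=0x19, mem[0x03]=0x7e

MEM[0x09,0x11,0x1e,0x02,0x03] = 75 8f af 19 7e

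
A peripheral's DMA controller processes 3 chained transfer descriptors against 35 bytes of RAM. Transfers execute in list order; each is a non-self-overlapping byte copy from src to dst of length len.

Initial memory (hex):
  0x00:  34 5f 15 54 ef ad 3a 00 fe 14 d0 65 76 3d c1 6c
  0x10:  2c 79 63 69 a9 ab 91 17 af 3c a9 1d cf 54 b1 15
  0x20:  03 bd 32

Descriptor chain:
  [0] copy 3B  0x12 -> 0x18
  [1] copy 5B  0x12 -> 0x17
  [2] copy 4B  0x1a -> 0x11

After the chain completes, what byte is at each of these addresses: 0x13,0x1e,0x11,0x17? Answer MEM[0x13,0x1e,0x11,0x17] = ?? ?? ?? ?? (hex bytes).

MEM[0x13,0x1e,0x11,0x17] = cf b1 ab 63

#0 dst[0x18+3] := {0x63,0x69,0xa9}
#1 dst[0x17+5] := {0x63,0x69,0xa9,0xab,0x91}
#2 dst[0x11+4] := {0xab,0x91,0xcf,0x54}
query mem[0x13]=0xcf, mem[0x1e]=0xb1, mem[0x11]=0xab, mem[0x17]=0x63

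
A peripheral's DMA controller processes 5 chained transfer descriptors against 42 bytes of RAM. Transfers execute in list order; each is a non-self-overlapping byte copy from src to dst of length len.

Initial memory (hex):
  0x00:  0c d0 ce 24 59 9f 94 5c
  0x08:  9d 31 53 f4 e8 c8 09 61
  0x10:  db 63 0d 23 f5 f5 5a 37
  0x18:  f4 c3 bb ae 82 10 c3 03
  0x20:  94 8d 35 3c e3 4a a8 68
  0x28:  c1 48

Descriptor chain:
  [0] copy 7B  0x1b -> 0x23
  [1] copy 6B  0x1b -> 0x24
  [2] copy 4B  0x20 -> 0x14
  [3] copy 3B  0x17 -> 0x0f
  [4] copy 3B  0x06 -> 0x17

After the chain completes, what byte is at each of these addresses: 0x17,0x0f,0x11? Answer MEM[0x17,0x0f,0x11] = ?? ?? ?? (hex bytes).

MEM[0x17,0x0f,0x11] = 94 ae c3

[0] 0x1b->0x23 len=7 : ae 82 10 c3 03 94 8d
[1] 0x1b->0x24 len=6 : ae 82 10 c3 03 94
[2] 0x20->0x14 len=4 : 94 8d 35 ae
[3] 0x17->0x0f len=3 : ae f4 c3
[4] 0x06->0x17 len=3 : 94 5c 9d
query mem[0x17]=0x94, mem[0x0f]=0xae, mem[0x11]=0xc3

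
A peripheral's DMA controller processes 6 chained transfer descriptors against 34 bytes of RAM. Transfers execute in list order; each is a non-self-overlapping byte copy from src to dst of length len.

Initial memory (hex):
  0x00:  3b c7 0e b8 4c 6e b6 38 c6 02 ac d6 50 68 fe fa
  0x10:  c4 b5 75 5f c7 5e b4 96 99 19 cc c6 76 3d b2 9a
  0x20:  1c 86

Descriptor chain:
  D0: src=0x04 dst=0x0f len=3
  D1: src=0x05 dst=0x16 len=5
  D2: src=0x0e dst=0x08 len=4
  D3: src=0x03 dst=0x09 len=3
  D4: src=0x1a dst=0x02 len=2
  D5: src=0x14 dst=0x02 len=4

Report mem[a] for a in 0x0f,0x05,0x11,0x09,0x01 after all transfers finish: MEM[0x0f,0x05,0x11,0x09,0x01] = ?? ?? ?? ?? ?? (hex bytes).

MEM[0x0f,0x05,0x11,0x09,0x01] = 4c b6 b6 b8 c7

D0: mem[0x0f..0x11] <- [4c 6e b6]
D1: mem[0x16..0x1a] <- [6e b6 38 c6 02]
D2: mem[0x08..0x0b] <- [fe 4c 6e b6]
D3: mem[0x09..0x0b] <- [b8 4c 6e]
D4: mem[0x02..0x03] <- [02 c6]
D5: mem[0x02..0x05] <- [c7 5e 6e b6]
query mem[0x0f]=0x4c, mem[0x05]=0xb6, mem[0x11]=0xb6, mem[0x09]=0xb8, mem[0x01]=0xc7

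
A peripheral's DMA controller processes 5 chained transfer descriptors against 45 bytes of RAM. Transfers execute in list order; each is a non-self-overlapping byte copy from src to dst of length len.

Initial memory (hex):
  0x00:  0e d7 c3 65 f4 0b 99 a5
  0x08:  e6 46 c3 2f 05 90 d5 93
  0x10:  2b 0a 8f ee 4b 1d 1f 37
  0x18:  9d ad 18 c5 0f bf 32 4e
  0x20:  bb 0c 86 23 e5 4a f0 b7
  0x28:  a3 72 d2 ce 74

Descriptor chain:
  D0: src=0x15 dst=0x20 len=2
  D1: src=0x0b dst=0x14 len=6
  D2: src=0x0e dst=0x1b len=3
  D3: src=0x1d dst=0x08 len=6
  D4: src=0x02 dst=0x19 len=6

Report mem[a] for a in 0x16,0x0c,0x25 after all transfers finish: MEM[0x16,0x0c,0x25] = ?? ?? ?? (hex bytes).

#0 dst[0x20+2] := {0x1d,0x1f}
#1 dst[0x14+6] := {0x2f,0x05,0x90,0xd5,0x93,0x2b}
#2 dst[0x1b+3] := {0xd5,0x93,0x2b}
#3 dst[0x08+6] := {0x2b,0x32,0x4e,0x1d,0x1f,0x86}
#4 dst[0x19+6] := {0xc3,0x65,0xf4,0x0b,0x99,0xa5}
query mem[0x16]=0x90, mem[0x0c]=0x1f, mem[0x25]=0x4a

MEM[0x16,0x0c,0x25] = 90 1f 4a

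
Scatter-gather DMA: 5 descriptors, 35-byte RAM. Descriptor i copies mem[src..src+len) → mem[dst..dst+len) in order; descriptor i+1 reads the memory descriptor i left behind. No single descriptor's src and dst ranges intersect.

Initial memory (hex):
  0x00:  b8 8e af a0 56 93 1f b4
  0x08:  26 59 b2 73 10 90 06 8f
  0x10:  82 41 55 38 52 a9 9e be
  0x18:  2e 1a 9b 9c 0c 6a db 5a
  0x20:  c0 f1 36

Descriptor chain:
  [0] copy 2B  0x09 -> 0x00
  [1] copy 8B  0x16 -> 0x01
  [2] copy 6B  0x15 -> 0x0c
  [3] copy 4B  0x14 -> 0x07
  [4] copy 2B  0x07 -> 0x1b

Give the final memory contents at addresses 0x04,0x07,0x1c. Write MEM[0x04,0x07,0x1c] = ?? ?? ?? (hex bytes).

D0: mem[0x00..0x01] <- [59 b2]
D1: mem[0x01..0x08] <- [9e be 2e 1a 9b 9c 0c 6a]
D2: mem[0x0c..0x11] <- [a9 9e be 2e 1a 9b]
D3: mem[0x07..0x0a] <- [52 a9 9e be]
D4: mem[0x1b..0x1c] <- [52 a9]
query mem[0x04]=0x1a, mem[0x07]=0x52, mem[0x1c]=0xa9

MEM[0x04,0x07,0x1c] = 1a 52 a9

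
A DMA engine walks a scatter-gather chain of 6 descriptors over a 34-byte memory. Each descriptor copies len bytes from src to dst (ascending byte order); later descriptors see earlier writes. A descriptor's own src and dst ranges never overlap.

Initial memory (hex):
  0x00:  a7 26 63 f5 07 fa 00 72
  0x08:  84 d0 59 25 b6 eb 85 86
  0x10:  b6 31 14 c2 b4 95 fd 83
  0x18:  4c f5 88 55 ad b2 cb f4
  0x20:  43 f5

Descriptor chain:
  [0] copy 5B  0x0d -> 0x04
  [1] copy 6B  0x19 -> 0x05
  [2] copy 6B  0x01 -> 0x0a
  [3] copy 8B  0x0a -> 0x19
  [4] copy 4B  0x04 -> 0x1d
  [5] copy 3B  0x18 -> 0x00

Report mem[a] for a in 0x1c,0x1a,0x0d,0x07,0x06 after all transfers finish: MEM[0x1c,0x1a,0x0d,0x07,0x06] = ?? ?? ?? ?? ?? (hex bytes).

#0 dst[0x04+5] := {0xeb,0x85,0x86,0xb6,0x31}
#1 dst[0x05+6] := {0xf5,0x88,0x55,0xad,0xb2,0xcb}
#2 dst[0x0a+6] := {0x26,0x63,0xf5,0xeb,0xf5,0x88}
#3 dst[0x19+8] := {0x26,0x63,0xf5,0xeb,0xf5,0x88,0xb6,0x31}
#4 dst[0x1d+4] := {0xeb,0xf5,0x88,0x55}
#5 dst[0x00+3] := {0x4c,0x26,0x63}
query mem[0x1c]=0xeb, mem[0x1a]=0x63, mem[0x0d]=0xeb, mem[0x07]=0x55, mem[0x06]=0x88

MEM[0x1c,0x1a,0x0d,0x07,0x06] = eb 63 eb 55 88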